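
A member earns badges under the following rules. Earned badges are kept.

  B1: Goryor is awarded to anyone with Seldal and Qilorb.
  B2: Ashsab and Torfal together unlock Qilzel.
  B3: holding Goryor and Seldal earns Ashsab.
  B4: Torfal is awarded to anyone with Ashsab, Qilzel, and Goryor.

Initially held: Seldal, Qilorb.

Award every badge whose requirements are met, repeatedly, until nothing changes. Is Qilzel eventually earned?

Qilzel would need Ashsab and Torfal (B2), but Torfal is never earned.

No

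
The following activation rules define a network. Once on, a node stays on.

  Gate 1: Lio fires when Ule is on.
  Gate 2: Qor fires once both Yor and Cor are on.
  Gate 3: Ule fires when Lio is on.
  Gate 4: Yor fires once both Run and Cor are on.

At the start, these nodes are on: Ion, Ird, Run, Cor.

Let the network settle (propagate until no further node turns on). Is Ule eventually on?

Ule would need Lio (Gate 3), but Lio never turns on.

No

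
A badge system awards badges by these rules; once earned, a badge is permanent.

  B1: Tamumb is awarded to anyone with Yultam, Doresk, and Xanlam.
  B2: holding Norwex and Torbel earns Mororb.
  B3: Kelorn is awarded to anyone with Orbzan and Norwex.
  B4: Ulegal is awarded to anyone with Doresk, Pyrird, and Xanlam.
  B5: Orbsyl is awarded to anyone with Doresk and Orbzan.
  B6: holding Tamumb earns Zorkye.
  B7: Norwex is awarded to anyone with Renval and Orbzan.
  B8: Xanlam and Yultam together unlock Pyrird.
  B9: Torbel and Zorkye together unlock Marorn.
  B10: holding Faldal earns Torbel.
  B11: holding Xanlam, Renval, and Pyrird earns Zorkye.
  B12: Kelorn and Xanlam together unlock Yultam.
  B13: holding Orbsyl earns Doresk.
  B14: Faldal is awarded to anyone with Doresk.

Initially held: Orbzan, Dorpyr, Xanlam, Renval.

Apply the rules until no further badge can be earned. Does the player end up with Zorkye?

With Renval and Orbzan, Norwex is earned (B7).
With Orbzan and Norwex, Kelorn is earned (B3).
With Kelorn and Xanlam, Yultam is earned (B12).
With Xanlam and Yultam, Pyrird is earned (B8).
With Xanlam, Renval, and Pyrird, Zorkye is earned (B11).

Yes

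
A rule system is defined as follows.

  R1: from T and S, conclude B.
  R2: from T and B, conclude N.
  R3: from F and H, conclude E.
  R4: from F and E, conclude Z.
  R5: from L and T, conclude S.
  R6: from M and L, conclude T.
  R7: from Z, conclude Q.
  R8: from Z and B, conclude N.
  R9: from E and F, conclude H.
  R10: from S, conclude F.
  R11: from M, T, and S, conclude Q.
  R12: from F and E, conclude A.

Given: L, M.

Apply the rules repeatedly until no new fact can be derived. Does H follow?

H would need E and F (R9), but E is never established.

No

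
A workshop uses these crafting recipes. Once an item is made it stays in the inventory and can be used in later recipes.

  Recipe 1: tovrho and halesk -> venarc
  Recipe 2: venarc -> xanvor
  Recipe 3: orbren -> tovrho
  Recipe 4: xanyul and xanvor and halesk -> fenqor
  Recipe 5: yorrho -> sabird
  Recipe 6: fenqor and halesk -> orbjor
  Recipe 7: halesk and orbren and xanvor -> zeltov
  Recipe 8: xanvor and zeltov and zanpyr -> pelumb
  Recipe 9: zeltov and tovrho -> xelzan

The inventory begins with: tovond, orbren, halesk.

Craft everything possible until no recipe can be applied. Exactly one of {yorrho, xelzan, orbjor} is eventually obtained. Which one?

xelzan

Using Recipe 3, orbren makes tovrho.
tovrho and halesk -> venarc (Recipe 1).
venarc -> xanvor (Recipe 2).
Using Recipe 7, halesk, orbren, and xanvor make zeltov.
zeltov and tovrho -> xelzan (Recipe 9).
No rule produces yorrho, and it is not given. orbjor would need fenqor and halesk (Recipe 6), but fenqor is never obtained.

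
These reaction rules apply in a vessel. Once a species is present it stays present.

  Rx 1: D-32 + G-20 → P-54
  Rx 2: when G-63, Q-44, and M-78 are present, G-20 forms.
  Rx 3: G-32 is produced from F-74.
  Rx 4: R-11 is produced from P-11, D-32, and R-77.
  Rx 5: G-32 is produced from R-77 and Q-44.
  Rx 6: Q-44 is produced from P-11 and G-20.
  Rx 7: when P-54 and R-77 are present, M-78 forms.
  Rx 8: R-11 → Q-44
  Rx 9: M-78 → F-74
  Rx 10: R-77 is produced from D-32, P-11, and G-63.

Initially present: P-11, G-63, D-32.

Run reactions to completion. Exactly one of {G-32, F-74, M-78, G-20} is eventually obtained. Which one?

D-32, P-11, and G-63 present → R-77 forms (Rx 10).
P-11, D-32, and R-77 present → R-11 forms (Rx 4).
R-11 present → Q-44 forms (Rx 8).
R-77 and Q-44 present → G-32 forms (Rx 5).
G-20 would need G-63, Q-44, and M-78 (Rx 2), but M-78 never forms. M-78 would need P-54 and R-77 (Rx 7), but P-54 never forms. F-74 would need M-78 (Rx 9), but M-78 never forms.

G-32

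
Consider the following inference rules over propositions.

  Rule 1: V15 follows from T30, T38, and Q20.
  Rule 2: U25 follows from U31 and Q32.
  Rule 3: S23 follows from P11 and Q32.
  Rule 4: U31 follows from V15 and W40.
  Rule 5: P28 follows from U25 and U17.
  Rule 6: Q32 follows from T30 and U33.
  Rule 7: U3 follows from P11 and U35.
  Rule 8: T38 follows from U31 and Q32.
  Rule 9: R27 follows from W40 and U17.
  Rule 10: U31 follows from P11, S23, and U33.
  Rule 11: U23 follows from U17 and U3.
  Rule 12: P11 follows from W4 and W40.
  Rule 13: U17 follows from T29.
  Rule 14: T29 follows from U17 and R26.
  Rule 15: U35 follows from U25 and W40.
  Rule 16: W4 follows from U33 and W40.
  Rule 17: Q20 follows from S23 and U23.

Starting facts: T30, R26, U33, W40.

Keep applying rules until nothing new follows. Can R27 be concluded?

R27 would need W40 and U17 (Rule 9), but U17 is never established.

No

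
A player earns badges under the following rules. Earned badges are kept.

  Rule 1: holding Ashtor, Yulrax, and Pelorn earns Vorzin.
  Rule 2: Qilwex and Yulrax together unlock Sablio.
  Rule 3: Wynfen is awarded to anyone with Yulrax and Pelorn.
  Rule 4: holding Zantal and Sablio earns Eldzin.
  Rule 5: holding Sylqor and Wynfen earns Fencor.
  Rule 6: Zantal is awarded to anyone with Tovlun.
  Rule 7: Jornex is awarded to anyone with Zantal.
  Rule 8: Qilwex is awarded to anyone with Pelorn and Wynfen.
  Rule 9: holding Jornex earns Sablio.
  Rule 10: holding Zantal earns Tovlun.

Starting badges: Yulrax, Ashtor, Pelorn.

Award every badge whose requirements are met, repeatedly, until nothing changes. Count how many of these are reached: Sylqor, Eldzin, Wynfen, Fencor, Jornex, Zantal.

With Yulrax and Pelorn, Wynfen is earned (Rule 3).
No rule produces Sylqor, and it is not given.
Eldzin would need Zantal and Sablio (Rule 4), but Zantal is never earned.
Wynfen: reached.
Fencor would need Sylqor and Wynfen (Rule 5), but Sylqor is never earned.
Jornex would need Zantal (Rule 7), but Zantal is never earned.
Zantal would need Tovlun (Rule 6), but Tovlun is never earned.
Reached: Wynfen — 1 of the 6.

1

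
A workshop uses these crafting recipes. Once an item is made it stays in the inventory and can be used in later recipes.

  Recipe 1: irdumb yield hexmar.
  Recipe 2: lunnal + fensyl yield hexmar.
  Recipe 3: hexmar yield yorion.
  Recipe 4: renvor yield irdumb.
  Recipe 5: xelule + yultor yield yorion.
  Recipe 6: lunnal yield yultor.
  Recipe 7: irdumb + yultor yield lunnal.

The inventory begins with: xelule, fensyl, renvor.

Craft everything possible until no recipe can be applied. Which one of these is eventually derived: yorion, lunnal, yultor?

renvor → irdumb (Recipe 4).
Using Recipe 1, irdumb makes hexmar.
hexmar → yorion (Recipe 3).
lunnal would need irdumb and yultor (Recipe 7), but yultor is never obtained. yultor would need lunnal (Recipe 6), but lunnal is never obtained.

yorion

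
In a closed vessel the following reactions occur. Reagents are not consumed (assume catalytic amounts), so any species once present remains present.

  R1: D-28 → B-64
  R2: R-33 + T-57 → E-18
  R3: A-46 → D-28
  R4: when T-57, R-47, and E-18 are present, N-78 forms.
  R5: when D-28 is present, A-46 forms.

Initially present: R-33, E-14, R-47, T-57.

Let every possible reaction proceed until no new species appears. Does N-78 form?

Yes

R-33 and T-57 present → E-18 forms (R2).
T-57, R-47, and E-18 present → N-78 forms (R4).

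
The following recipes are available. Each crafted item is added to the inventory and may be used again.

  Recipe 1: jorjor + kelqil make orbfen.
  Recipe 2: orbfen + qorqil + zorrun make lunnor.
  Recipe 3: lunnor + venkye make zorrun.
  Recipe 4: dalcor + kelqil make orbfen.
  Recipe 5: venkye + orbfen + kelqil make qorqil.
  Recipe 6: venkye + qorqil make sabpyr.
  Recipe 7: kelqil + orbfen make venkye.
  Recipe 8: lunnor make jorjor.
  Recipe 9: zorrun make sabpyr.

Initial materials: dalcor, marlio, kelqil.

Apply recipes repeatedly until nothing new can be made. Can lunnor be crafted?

No

lunnor would need orbfen, qorqil, and zorrun (Recipe 2), but zorrun is never obtained.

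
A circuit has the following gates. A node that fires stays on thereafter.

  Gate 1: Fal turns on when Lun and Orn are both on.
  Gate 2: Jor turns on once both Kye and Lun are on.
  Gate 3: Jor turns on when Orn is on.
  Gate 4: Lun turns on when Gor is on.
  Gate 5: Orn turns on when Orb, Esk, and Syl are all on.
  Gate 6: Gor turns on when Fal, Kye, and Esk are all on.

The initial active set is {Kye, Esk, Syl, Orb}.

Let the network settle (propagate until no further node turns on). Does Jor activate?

Gate 5: Orb, Esk, and Syl on → Orn on.
Orn is on, so Jor turns on (Gate 3).

Yes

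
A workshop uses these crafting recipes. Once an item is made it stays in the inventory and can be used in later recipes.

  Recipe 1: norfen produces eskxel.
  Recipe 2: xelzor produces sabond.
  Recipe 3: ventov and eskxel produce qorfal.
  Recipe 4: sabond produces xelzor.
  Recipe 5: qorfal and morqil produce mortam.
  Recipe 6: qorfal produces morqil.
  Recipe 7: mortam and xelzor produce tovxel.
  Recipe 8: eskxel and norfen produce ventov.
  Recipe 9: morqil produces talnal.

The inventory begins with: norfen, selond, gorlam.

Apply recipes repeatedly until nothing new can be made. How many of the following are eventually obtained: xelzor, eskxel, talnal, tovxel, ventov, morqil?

4

norfen → eskxel (Recipe 1).
Using Recipe 8, eskxel and norfen make ventov.
Using Recipe 3, ventov and eskxel make qorfal.
Using Recipe 6, qorfal makes morqil.
Using Recipe 9, morqil makes talnal.
xelzor would need sabond (Recipe 4), but sabond is never obtained.
eskxel: reached.
talnal: reached.
tovxel would need mortam and xelzor (Recipe 7), but xelzor is never obtained.
ventov: reached.
morqil: reached.
Reached: eskxel, talnal, ventov, and morqil — 4 of the 6.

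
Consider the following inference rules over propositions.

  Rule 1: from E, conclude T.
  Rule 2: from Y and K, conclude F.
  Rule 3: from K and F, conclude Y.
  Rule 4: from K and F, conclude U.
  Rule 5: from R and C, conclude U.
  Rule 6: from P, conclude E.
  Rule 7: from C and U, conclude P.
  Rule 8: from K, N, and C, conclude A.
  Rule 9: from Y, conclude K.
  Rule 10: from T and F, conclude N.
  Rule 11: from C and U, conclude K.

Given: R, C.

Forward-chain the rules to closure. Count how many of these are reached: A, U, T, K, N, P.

4

R and C hold, so U follows (Rule 5).
From C and U, Rule 11 gives K.
C and U hold, so P follows (Rule 7).
From P, Rule 6 gives E.
From E, Rule 1 gives T.
A would need K, N, and C (Rule 8), but N is never established.
U: reached.
T: reached.
K: reached.
N would need T and F (Rule 10), but F is never established.
P: reached.
Reached: U, T, K, and P — 4 of the 6.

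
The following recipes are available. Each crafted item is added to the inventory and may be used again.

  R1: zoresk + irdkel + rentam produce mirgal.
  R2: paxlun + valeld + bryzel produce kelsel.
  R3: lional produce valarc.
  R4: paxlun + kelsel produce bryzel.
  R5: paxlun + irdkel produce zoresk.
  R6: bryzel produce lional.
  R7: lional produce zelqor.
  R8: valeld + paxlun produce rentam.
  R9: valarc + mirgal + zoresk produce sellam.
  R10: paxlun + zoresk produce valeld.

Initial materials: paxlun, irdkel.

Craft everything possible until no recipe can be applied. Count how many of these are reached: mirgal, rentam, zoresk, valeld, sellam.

4

Using R5, paxlun and irdkel make zoresk.
paxlun + zoresk → valeld (R10).
valeld + paxlun → rentam (R8).
zoresk + irdkel + rentam → mirgal (R1).
mirgal: reached.
rentam: reached.
zoresk: reached.
valeld: reached.
sellam would need valarc, mirgal, and zoresk (R9), but valarc is never obtained.
Reached: mirgal, rentam, zoresk, and valeld — 4 of the 5.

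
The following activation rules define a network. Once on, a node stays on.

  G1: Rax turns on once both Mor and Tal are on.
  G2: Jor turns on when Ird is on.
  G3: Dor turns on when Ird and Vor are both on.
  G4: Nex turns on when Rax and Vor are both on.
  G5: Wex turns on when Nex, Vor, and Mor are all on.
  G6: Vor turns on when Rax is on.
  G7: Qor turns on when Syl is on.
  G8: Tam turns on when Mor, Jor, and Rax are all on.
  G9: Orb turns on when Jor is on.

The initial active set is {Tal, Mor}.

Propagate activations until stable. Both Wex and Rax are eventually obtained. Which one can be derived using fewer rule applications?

Rax

Rax: Mor and Tal are on, so Rax turns on (G1). [1 rule application]
Wex: G1: Mor and Tal on → Rax on. Rax is on, so Vor turns on (G6). G4: Rax and Vor on → Nex on. Nex, Vor, and Mor are on, so Wex turns on (G5). [4 rule applications]
Rax needs fewer.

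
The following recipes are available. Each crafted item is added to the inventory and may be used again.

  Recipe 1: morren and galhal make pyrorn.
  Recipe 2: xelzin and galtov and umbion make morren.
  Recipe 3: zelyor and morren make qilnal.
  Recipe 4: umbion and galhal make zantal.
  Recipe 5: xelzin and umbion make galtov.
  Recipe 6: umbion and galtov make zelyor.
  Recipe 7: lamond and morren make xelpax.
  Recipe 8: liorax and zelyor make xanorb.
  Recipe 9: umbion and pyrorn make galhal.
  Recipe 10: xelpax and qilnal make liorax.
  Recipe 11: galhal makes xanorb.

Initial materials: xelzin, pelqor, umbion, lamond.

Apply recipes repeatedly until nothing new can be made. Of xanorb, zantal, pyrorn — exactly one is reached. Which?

xelzin and umbion → galtov (Recipe 5).
umbion and galtov → zelyor (Recipe 6).
xelzin and galtov and umbion → morren (Recipe 2).
zelyor and morren → qilnal (Recipe 3).
Using Recipe 7, lamond and morren make xelpax.
Using Recipe 10, xelpax and qilnal make liorax.
liorax and zelyor → xanorb (Recipe 8).
pyrorn would need morren and galhal (Recipe 1), but galhal is never obtained. zantal would need umbion and galhal (Recipe 4), but galhal is never obtained.

xanorb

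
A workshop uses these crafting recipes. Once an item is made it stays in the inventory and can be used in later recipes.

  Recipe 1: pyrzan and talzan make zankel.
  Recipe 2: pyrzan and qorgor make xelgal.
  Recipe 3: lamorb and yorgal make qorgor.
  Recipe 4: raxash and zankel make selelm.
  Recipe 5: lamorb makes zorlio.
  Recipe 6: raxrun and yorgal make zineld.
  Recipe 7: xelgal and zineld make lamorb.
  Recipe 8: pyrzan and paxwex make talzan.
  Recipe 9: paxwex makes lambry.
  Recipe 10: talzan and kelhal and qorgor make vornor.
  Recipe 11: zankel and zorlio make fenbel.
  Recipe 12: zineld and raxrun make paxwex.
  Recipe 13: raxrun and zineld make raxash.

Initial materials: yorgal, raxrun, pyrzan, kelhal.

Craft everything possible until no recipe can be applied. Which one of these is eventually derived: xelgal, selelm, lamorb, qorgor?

selelm

raxrun and yorgal → zineld (Recipe 6).
raxrun and zineld → raxash (Recipe 13).
Using Recipe 12, zineld and raxrun make paxwex.
Using Recipe 8, pyrzan and paxwex make talzan.
Using Recipe 1, pyrzan and talzan make zankel.
Using Recipe 4, raxash and zankel make selelm.
lamorb would need xelgal and zineld (Recipe 7), but xelgal is never obtained. qorgor would need lamorb and yorgal (Recipe 3), but lamorb is never obtained. xelgal would need pyrzan and qorgor (Recipe 2), but qorgor is never obtained.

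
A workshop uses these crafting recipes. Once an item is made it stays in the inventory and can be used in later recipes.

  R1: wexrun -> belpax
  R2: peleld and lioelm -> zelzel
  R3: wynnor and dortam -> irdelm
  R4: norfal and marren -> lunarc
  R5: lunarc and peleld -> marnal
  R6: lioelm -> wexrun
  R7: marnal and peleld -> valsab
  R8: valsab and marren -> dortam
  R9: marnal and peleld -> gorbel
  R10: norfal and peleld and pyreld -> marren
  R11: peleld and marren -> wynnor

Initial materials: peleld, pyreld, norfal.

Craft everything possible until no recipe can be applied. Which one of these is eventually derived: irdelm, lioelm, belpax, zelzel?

Using R10, norfal, peleld, and pyreld make marren.
norfal and marren -> lunarc (R4).
peleld and marren -> wynnor (R11).
lunarc and peleld -> marnal (R5).
Using R7, marnal and peleld make valsab.
valsab and marren -> dortam (R8).
Using R3, wynnor and dortam make irdelm.
No rule produces lioelm, and it is not given. zelzel would need peleld and lioelm (R2), but lioelm is never obtained. belpax would need wexrun (R1), but wexrun is never obtained.

irdelm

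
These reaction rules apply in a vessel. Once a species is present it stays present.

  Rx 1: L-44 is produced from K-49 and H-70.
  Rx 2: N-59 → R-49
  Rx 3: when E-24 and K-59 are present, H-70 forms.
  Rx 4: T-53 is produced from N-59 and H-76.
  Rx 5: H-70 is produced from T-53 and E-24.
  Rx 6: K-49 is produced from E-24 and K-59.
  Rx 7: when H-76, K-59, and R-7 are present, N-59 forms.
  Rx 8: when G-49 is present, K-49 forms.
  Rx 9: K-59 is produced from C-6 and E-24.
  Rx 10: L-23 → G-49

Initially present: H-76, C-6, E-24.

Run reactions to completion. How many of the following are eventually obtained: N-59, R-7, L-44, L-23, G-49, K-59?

2

C-6 and E-24 present → K-59 forms (Rx 9).
E-24 and K-59 present → H-70 forms (Rx 3).
E-24 and K-59 present → K-49 forms (Rx 6).
K-49 and H-70 present → L-44 forms (Rx 1).
N-59 would need H-76, K-59, and R-7 (Rx 7), but R-7 never forms.
No rule produces R-7, and it is not given.
L-44: reached.
No rule produces L-23, and it is not given.
G-49 would need L-23 (Rx 10), but L-23 never forms.
K-59: reached.
Reached: L-44 and K-59 — 2 of the 6.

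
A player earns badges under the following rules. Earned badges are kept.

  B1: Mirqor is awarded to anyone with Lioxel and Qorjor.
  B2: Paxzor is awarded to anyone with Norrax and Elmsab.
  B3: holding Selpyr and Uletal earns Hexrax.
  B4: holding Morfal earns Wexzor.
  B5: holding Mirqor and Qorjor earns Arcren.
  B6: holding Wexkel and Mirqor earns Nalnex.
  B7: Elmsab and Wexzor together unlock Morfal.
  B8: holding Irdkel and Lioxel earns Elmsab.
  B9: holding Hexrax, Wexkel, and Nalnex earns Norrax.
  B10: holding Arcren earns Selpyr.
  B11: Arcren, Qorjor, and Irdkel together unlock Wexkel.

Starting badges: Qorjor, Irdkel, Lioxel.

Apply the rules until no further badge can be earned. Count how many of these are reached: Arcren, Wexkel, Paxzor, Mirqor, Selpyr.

4

With Lioxel and Qorjor, Mirqor is earned (B1).
With Mirqor and Qorjor, Arcren is earned (B5).
With Arcren, Qorjor, and Irdkel, Wexkel is earned (B11).
With Arcren, Selpyr is earned (B10).
Arcren: reached.
Wexkel: reached.
Paxzor would need Norrax and Elmsab (B2), but Norrax is never earned.
Mirqor: reached.
Selpyr: reached.
Reached: Arcren, Wexkel, Mirqor, and Selpyr — 4 of the 5.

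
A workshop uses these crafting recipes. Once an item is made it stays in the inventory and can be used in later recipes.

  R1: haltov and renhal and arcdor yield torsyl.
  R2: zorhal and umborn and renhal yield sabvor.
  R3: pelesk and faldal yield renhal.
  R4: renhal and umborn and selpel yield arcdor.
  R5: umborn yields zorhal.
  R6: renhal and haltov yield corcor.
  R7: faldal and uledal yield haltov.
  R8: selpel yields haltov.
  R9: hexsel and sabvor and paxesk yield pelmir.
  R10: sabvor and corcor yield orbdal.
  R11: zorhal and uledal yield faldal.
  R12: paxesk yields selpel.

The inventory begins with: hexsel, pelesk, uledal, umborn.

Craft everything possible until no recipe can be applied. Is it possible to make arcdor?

No

arcdor would need renhal, umborn, and selpel (R4), but selpel is never obtained.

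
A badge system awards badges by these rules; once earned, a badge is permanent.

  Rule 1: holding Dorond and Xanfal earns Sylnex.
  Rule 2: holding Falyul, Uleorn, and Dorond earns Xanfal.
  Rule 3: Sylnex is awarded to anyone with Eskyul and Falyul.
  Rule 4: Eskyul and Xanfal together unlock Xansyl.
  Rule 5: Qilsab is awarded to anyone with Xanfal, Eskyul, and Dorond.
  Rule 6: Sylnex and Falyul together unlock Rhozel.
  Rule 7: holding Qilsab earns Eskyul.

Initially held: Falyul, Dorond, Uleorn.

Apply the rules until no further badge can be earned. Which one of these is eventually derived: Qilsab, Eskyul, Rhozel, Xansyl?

Rhozel

With Falyul, Uleorn, and Dorond, Xanfal is earned (Rule 2).
With Dorond and Xanfal, Sylnex is earned (Rule 1).
With Sylnex and Falyul, Rhozel is earned (Rule 6).
Qilsab would need Xanfal, Eskyul, and Dorond (Rule 5), but Eskyul is never earned. Eskyul would need Qilsab (Rule 7), but Qilsab is never earned. Xansyl would need Eskyul and Xanfal (Rule 4), but Eskyul is never earned.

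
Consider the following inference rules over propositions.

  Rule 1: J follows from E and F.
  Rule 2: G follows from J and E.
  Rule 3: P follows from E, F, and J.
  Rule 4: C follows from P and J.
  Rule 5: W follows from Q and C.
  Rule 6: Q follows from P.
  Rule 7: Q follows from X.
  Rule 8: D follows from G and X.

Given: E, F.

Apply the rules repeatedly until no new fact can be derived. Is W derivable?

E and F hold, so J follows (Rule 1).
E, F, and J hold, so P follows (Rule 3).
P holds, so Q follows (Rule 6).
From P and J, Rule 4 gives C.
From Q and C, Rule 5 gives W.

Yes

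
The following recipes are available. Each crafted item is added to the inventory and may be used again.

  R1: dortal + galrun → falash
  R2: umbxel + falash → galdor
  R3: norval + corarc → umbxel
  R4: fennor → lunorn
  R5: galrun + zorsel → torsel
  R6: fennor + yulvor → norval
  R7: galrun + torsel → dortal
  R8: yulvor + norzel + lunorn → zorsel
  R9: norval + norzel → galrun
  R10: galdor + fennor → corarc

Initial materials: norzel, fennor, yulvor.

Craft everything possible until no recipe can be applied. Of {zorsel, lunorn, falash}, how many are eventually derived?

3

fennor + yulvor → norval (R6).
fennor → lunorn (R4).
norval + norzel → galrun (R9).
yulvor + norzel + lunorn → zorsel (R8).
Using R5, galrun and zorsel make torsel.
Using R7, galrun and torsel make dortal.
dortal + galrun → falash (R1).
zorsel: reached.
lunorn: reached.
falash: reached.
All 3 are reached.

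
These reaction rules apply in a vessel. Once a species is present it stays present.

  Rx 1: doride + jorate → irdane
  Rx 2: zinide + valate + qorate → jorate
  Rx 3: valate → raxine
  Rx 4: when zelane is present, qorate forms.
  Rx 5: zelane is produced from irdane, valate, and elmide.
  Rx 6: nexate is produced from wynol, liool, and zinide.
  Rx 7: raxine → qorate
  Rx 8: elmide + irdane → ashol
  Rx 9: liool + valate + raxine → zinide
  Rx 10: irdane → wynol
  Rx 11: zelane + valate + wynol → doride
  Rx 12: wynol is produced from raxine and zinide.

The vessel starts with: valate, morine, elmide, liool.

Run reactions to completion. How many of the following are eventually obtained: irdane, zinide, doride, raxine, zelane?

2

valate present → raxine forms (Rx 3).
liool, valate, and raxine present → zinide forms (Rx 9).
irdane would need doride and jorate (Rx 1), but doride never forms.
zinide: reached.
doride would need zelane, valate, and wynol (Rx 11), but zelane never forms.
raxine: reached.
zelane would need irdane, valate, and elmide (Rx 5), but irdane never forms.
Reached: zinide and raxine — 2 of the 5.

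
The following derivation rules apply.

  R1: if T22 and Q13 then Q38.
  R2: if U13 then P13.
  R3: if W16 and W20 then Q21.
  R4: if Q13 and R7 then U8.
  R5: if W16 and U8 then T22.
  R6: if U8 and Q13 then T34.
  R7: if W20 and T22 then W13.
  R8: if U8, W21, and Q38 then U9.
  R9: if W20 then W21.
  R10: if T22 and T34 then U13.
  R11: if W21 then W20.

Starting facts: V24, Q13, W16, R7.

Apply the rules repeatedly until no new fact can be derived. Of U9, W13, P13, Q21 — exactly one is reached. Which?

P13

Q13 and R7 hold, so U8 follows (R4).
From U8 and Q13, R6 gives T34.
From W16 and U8, R5 gives T22.
T22 and T34 hold, so U13 follows (R10).
U13 holds, so P13 follows (R2).
W13 would need W20 and T22 (R7), but W20 is never established. Q21 would need W16 and W20 (R3), but W20 is never established. U9 would need U8, W21, and Q38 (R8), but W21 is never established.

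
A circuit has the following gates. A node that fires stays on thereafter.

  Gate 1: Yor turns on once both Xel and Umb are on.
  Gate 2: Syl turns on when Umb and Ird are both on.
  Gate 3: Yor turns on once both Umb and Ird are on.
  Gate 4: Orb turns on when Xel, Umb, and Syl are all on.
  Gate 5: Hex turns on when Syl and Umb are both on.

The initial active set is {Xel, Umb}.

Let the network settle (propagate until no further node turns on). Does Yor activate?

Gate 1: Xel and Umb on → Yor on.

Yes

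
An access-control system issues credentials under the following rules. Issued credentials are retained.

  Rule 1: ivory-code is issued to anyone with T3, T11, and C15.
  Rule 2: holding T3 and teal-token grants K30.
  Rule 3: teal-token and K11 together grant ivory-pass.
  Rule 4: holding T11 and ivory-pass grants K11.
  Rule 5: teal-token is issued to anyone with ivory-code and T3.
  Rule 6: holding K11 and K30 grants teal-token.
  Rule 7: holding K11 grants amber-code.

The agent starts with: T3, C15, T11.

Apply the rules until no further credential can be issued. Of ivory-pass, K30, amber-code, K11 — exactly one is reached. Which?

K30

Holding T3, T11, and C15 grants ivory-code (Rule 1).
Holding ivory-code and T3 grants teal-token (Rule 5).
Holding T3 and teal-token grants K30 (Rule 2).
ivory-pass would need teal-token and K11 (Rule 3), but K11 is never granted. K11 would need T11 and ivory-pass (Rule 4), but ivory-pass is never granted. amber-code would need K11 (Rule 7), but K11 is never granted.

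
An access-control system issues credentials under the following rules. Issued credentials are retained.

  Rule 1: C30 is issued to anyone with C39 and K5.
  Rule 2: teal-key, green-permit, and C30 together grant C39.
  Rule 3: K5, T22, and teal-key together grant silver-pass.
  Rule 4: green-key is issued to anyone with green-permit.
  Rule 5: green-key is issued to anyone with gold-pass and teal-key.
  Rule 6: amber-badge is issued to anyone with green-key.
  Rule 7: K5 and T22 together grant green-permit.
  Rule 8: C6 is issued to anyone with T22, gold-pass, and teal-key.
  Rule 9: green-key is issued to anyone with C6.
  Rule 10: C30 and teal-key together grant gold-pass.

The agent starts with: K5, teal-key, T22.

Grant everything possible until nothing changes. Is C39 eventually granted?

No

C39 would need teal-key, green-permit, and C30 (Rule 2), but C30 is never granted.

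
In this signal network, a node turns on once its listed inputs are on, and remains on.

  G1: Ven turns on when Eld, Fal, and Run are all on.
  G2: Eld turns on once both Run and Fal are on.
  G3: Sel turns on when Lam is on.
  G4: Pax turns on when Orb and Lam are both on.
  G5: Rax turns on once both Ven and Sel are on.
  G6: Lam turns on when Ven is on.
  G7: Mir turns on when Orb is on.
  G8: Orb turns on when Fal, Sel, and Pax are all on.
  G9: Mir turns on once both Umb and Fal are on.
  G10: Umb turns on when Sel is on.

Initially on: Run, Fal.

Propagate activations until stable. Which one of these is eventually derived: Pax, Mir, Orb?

G2: Run and Fal on → Eld on.
Eld, Fal, and Run are on, so Ven turns on (G1).
G6: Ven on → Lam on.
Lam is on, so Sel turns on (G3).
G10: Sel on → Umb on.
G9: Umb and Fal on → Mir on.
Pax would need Orb and Lam (G4), but Orb never turns on. Orb would need Fal, Sel, and Pax (G8), but Pax never turns on.

Mir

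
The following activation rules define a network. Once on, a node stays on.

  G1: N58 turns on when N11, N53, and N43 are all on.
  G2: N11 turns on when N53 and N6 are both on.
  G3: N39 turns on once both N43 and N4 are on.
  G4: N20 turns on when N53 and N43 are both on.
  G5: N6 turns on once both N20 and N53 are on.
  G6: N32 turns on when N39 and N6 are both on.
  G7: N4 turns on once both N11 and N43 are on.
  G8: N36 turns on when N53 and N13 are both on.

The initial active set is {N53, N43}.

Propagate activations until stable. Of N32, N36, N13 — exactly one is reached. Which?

N32

N53 and N43 are on, so N20 turns on (G4).
G5: N20 and N53 on → N6 on.
G2: N53 and N6 on → N11 on.
G7: N11 and N43 on → N4 on.
G3: N43 and N4 on → N39 on.
N39 and N6 are on, so N32 turns on (G6).
N36 would need N53 and N13 (G8), but N13 never turns on. No rule produces N13, and it is not given.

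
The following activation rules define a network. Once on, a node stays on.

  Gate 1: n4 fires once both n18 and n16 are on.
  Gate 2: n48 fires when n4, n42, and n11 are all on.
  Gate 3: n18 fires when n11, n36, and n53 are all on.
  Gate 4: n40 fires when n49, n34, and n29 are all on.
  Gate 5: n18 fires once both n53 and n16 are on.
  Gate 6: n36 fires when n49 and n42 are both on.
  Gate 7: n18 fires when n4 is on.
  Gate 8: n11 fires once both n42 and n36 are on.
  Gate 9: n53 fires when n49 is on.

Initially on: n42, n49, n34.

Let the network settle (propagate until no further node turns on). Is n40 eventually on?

n40 would need n49, n34, and n29 (Gate 4), but n29 never turns on.

No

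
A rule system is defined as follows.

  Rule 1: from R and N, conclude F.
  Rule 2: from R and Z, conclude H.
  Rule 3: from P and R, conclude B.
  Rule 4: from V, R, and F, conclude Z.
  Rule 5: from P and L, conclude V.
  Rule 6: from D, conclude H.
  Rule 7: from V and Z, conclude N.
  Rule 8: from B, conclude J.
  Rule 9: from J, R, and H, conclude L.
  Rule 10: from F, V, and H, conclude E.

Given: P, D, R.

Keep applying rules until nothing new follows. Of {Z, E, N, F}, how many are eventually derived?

Z would need V, R, and F (Rule 4), but F is never established.
E would need F, V, and H (Rule 10), but F is never established.
N would need V and Z (Rule 7), but Z is never established.
F would need R and N (Rule 1), but N is never established.
None of the 4 are reached.

0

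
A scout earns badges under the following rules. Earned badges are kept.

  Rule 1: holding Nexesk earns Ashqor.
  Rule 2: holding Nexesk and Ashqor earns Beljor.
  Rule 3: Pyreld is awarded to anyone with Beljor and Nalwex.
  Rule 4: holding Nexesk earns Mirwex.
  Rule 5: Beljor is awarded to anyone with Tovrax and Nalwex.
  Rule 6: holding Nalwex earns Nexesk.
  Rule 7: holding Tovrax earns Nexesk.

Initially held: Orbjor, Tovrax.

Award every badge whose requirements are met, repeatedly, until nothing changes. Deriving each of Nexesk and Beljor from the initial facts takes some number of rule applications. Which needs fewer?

Nexesk: With Tovrax, Nexesk is earned (Rule 7). [1 rule application]
Beljor: With Tovrax, Nexesk is earned (Rule 7). With Nexesk, Ashqor is earned (Rule 1). With Nexesk and Ashqor, Beljor is earned (Rule 2). [3 rule applications]
Nexesk needs fewer.

Nexesk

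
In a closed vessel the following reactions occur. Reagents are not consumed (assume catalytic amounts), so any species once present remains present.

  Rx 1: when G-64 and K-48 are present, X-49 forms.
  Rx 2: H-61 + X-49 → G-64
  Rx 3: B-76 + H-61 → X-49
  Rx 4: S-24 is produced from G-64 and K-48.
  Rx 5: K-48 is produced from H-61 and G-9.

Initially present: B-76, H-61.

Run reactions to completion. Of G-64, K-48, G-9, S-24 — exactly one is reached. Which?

B-76 and H-61 present → X-49 forms (Rx 3).
H-61 and X-49 present → G-64 forms (Rx 2).
No rule produces G-9, and it is not given. K-48 would need H-61 and G-9 (Rx 5), but G-9 never forms. S-24 would need G-64 and K-48 (Rx 4), but K-48 never forms.

G-64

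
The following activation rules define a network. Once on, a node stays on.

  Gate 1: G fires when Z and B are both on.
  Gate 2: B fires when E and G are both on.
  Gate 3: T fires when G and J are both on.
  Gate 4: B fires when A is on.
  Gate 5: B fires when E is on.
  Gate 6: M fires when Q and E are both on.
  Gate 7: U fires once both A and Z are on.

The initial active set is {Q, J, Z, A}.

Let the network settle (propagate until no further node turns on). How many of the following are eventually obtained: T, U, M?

Gate 7: A and Z on → U on.
A is on, so B fires (Gate 4).
Z and B are on, so G fires (Gate 1).
Gate 3: G and J on → T on.
T: reached.
U: reached.
M would need Q and E (Gate 6), but E never turns on.
Reached: T and U — 2 of the 3.

2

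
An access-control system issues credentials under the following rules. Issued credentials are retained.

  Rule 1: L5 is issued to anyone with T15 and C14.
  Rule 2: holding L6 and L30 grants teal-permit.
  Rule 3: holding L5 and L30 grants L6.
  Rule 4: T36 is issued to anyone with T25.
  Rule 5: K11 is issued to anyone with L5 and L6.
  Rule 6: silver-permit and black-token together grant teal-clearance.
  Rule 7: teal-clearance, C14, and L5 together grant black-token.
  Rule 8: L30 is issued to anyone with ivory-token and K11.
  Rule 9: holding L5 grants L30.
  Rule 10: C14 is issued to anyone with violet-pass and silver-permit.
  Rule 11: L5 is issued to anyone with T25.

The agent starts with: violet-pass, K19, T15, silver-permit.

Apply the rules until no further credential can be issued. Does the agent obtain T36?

No

T36 would need T25 (Rule 4), but T25 is never granted.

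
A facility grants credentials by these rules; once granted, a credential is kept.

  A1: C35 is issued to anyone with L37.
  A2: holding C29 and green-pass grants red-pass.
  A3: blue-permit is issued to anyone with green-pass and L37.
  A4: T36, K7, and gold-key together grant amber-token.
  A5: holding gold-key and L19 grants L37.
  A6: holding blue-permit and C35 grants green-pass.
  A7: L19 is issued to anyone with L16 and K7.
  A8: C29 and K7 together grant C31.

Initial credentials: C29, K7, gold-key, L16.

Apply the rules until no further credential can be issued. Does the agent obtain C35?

Holding L16 and K7 grants L19 (A7).
Holding gold-key and L19 grants L37 (A5).
Holding L37 grants C35 (A1).

Yes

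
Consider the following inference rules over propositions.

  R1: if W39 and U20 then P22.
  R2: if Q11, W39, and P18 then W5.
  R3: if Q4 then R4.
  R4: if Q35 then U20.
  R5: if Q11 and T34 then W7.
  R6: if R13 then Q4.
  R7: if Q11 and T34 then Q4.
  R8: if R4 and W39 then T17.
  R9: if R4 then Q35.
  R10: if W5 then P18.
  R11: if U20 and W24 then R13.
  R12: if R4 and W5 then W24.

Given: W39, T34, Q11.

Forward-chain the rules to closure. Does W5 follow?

No

W5 would need Q11, W39, and P18 (R2), but P18 is never established.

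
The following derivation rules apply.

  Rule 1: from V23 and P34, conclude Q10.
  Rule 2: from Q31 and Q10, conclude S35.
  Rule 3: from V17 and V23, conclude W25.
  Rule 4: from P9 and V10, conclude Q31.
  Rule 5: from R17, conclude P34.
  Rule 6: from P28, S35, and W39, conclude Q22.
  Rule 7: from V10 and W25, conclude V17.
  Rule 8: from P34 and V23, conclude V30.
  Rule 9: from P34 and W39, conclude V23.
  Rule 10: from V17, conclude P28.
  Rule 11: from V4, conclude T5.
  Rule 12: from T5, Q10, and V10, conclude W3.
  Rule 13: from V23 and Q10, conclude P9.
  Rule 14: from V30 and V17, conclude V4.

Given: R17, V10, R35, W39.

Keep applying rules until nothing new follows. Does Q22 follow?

Q22 would need P28, S35, and W39 (Rule 6), but P28 is never established.

No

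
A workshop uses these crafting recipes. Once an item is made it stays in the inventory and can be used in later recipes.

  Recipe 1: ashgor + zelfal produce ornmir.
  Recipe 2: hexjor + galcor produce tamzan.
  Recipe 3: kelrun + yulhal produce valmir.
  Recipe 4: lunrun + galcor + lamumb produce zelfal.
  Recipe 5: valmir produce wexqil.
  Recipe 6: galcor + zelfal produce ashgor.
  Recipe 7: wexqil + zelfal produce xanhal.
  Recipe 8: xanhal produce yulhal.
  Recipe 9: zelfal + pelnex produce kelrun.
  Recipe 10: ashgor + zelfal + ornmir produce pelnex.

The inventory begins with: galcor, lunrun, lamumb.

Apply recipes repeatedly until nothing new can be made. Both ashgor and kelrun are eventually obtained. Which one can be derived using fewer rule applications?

ashgor

ashgor: Using Recipe 4, lunrun, galcor, and lamumb make zelfal. galcor + zelfal → ashgor (Recipe 6). [2 rule applications]
kelrun: Using Recipe 4, lunrun, galcor, and lamumb make zelfal. galcor + zelfal → ashgor (Recipe 6). Using Recipe 1, ashgor and zelfal make ornmir. ashgor + zelfal + ornmir → pelnex (Recipe 10). zelfal + pelnex → kelrun (Recipe 9). [5 rule applications]
ashgor needs fewer.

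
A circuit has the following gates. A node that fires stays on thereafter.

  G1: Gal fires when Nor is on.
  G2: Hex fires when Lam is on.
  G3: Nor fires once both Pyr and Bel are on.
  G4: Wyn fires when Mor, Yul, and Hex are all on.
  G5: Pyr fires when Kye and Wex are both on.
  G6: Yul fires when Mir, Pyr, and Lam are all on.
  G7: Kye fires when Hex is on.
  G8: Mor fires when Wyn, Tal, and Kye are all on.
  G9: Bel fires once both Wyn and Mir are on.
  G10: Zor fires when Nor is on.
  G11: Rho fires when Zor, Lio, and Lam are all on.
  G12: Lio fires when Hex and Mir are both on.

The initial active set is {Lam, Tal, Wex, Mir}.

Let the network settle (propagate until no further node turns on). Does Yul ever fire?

Yes

G2: Lam on → Hex on.
G7: Hex on → Kye on.
G5: Kye and Wex on → Pyr on.
Mir, Pyr, and Lam are on, so Yul fires (G6).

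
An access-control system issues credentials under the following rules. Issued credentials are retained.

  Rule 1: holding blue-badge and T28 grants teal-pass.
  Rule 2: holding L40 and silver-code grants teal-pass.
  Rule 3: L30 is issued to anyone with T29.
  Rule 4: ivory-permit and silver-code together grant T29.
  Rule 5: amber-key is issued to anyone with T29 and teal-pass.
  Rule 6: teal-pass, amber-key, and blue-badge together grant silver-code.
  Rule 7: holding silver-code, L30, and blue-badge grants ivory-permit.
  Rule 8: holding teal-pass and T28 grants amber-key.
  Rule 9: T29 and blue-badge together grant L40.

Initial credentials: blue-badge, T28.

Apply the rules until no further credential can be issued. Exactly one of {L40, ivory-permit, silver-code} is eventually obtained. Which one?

Holding blue-badge and T28 grants teal-pass (Rule 1).
Holding teal-pass and T28 grants amber-key (Rule 8).
Holding teal-pass, amber-key, and blue-badge grants silver-code (Rule 6).
L40 would need T29 and blue-badge (Rule 9), but T29 is never granted. ivory-permit would need silver-code, L30, and blue-badge (Rule 7), but L30 is never granted.

silver-code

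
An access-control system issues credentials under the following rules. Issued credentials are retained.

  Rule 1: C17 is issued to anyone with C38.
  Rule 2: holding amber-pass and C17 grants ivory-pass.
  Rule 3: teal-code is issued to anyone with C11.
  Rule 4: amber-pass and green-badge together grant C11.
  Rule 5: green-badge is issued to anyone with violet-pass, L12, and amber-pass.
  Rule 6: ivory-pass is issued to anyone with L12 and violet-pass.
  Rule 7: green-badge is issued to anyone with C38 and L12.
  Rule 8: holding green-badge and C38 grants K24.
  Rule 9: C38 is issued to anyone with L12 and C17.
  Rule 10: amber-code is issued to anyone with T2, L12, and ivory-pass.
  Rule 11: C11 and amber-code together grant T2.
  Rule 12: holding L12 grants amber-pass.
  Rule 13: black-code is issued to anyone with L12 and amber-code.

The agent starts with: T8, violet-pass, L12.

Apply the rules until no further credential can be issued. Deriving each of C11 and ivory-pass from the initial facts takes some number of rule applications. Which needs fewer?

ivory-pass: Holding L12 and violet-pass grants ivory-pass (Rule 6). [1 rule application]
C11: Holding L12 grants amber-pass (Rule 12). Holding violet-pass, L12, and amber-pass grants green-badge (Rule 5). Holding amber-pass and green-badge grants C11 (Rule 4). [3 rule applications]
ivory-pass needs fewer.

ivory-pass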